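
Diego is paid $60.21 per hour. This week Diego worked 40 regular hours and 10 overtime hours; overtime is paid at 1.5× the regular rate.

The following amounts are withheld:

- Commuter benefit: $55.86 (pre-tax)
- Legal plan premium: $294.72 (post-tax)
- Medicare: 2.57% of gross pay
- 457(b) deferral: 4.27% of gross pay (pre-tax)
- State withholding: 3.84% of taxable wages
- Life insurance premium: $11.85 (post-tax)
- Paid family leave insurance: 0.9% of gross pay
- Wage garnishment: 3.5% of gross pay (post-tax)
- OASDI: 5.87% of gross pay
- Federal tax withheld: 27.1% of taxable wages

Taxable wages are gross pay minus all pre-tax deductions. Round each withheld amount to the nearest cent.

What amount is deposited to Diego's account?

Regular pay: 40 × $60.21 = $2,408.40
Overtime pay: 10 × $60.21 × 1.5 = $903.15
Gross pay = $2,408.40 + $903.15 = $3,311.55
457(b) deferral: $3,311.55 × 0.0427 = $141.40
Commuter benefit: $55.86
Pre-tax total = $141.40 + $55.86 = $197.26
Taxable wages = $3,311.55 − $197.26 = $3,114.29
Federal tax withheld: $3,114.29 × 0.271 = $843.97
State withholding: $3,114.29 × 0.0384 = $119.59
Medicare: $3,311.55 × 0.0257 = $85.11
Paid family leave insurance: $3,311.55 × 0.009 = $29.80
OASDI: $3,311.55 × 0.0587 = $194.39
Wage garnishment: $3,311.55 × 0.035 = $115.90
Life insurance premium: $11.85
Legal plan premium: $294.72
Total deductions = $141.40 + $55.86 + $843.97 + $119.59 + $85.11 + $29.80 + $194.39 + $115.90 + $11.85 + $294.72 = $1,892.59
Net pay = $3,311.55 − $1,892.59 = $1,418.96

$1,418.96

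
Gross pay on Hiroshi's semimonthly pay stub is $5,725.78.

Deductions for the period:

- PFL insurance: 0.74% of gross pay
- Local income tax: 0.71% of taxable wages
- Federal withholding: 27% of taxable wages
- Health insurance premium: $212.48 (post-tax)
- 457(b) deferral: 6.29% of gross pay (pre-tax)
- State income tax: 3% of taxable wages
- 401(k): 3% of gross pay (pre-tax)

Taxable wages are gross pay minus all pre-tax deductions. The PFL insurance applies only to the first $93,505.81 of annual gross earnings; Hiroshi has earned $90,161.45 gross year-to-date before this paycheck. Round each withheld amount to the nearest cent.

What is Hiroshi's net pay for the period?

457(b) deferral: $5,725.78 × 0.0629 = $360.15
401(k): $5,725.78 × 0.03 = $171.77
Pre-tax total = $360.15 + $171.77 = $531.92
Taxable wages = $5,725.78 − $531.92 = $5,193.86
State income tax: $5,193.86 × 0.03 = $155.82
Federal withholding: $5,193.86 × 0.27 = $1,402.34
Local income tax: $5,193.86 × 0.0071 = $36.88
PFL insurance: only $93,505.81 − $90,161.45 = $3,344.36 of this check is subject → $3,344.36 × 0.0074 = $24.75
Health insurance premium: $212.48
Total deductions = $360.15 + $171.77 + $155.82 + $1,402.34 + $36.88 + $24.75 + $212.48 = $2,364.19
Net pay = $5,725.78 − $2,364.19 = $3,361.59

$3,361.59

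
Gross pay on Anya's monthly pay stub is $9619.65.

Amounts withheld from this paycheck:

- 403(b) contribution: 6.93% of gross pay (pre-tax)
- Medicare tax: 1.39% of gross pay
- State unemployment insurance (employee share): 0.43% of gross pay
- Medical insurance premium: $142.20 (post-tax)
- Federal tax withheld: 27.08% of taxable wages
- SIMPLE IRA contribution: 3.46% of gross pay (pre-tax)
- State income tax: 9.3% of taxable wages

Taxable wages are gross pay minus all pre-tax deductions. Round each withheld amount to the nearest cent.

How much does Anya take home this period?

SIMPLE IRA contribution: $9619.65 × 0.0346 = $332.84
403(b) contribution: $9619.65 × 0.0693 = $666.64
Pre-tax total = $332.84 + $666.64 = $999.48
Taxable wages = $9619.65 − $999.48 = $8620.17
Federal tax withheld: $8620.17 × 0.2708 = $2334.34
State income tax: $8620.17 × 0.093 = $801.68
Medicare tax: $9619.65 × 0.0139 = $133.71
State unemployment insurance (employee share): $9619.65 × 0.0043 = $41.36
Medical insurance premium: $142.20
Total deductions = $332.84 + $666.64 + $2334.34 + $801.68 + $133.71 + $41.36 + $142.20 = $4452.77
Net pay = $9619.65 − $4452.77 = $5166.88

$5166.88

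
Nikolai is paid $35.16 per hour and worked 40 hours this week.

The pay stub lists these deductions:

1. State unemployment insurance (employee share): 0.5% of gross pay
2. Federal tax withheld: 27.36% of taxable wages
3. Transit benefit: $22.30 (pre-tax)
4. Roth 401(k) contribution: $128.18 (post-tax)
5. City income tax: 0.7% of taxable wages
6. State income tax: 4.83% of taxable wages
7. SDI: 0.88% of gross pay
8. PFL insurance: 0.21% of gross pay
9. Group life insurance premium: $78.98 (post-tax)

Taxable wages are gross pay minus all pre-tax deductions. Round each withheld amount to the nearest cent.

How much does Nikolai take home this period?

$699.35

Gross pay: 40 × $35.16 = $1406.40
Transit benefit: $22.30
Taxable wages = $1406.40 − $22.30 = $1384.10
Federal tax withheld: $1384.10 × 0.2736 = $378.69
City income tax: $1384.10 × 0.007 = $9.69
State income tax: $1384.10 × 0.0483 = $66.85
State unemployment insurance (employee share): $1406.40 × 0.005 = $7.03
PFL insurance: $1406.40 × 0.0021 = $2.95
SDI: $1406.40 × 0.0088 = $12.38
Roth 401(k) contribution: $128.18
Group life insurance premium: $78.98
Total deductions = $22.30 + $378.69 + $9.69 + $66.85 + $7.03 + $2.95 + $12.38 + $128.18 + $78.98 = $707.05
Net pay = $1406.40 − $707.05 = $699.35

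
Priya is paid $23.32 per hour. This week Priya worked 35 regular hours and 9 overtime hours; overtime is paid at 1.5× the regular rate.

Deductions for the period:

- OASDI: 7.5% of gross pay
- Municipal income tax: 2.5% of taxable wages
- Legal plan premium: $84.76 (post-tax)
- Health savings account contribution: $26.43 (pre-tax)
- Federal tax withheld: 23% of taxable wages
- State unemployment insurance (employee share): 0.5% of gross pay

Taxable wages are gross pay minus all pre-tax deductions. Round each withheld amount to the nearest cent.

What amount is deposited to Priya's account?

Regular pay: 35 × $23.32 = $816.20
Overtime pay: 9 × $23.32 × 1.5 = $314.82
Gross pay = $816.20 + $314.82 = $1131.02
Health savings account contribution: $26.43
Taxable wages = $1131.02 − $26.43 = $1104.59
Federal tax withheld: $1104.59 × 0.23 = $254.06
Municipal income tax: $1104.59 × 0.025 = $27.61
OASDI: $1131.02 × 0.075 = $84.83
State unemployment insurance (employee share): $1131.02 × 0.005 = $5.66
Legal plan premium: $84.76
Total deductions = $26.43 + $254.06 + $27.61 + $84.83 + $5.66 + $84.76 = $483.35
Net pay = $1131.02 − $483.35 = $647.67

$647.67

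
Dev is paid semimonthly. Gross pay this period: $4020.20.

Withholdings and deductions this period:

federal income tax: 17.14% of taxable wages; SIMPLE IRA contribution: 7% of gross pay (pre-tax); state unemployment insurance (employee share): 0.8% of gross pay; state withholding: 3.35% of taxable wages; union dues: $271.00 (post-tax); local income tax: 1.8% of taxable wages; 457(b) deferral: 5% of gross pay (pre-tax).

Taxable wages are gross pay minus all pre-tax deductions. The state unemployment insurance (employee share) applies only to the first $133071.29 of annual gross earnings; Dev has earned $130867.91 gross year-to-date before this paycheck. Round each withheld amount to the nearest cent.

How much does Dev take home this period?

$2460.57

SIMPLE IRA contribution: $4020.20 × 0.07 = $281.41
457(b) deferral: $4020.20 × 0.05 = $201.01
Pre-tax total = $281.41 + $201.01 = $482.42
Taxable wages = $4020.20 − $482.42 = $3537.78
Local income tax: $3537.78 × 0.018 = $63.68
State withholding: $3537.78 × 0.0335 = $118.52
Federal income tax: $3537.78 × 0.1714 = $606.38
State unemployment insurance (employee share): only $133071.29 − $130867.91 = $2203.38 of this check is subject → $2203.38 × 0.008 = $17.63
Union dues: $271.00
Total deductions = $281.41 + $201.01 + $63.68 + $118.52 + $606.38 + $17.63 + $271.00 = $1559.63
Net pay = $4020.20 − $1559.63 = $2460.57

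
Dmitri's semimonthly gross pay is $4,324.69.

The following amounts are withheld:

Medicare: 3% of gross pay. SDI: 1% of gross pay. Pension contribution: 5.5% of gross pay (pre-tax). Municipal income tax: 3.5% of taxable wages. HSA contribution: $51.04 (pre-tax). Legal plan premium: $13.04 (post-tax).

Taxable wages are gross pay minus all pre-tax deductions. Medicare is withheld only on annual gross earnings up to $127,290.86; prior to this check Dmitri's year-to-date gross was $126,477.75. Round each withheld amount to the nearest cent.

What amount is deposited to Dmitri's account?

$3,813.86

HSA contribution: $51.04
Pension contribution: $4,324.69 × 0.055 = $237.86
Pre-tax total = $51.04 + $237.86 = $288.90
Taxable wages = $4,324.69 − $288.90 = $4,035.79
Municipal income tax: $4,035.79 × 0.035 = $141.25
Medicare: only $127,290.86 − $126,477.75 = $813.11 of this check is subject → $813.11 × 0.03 = $24.39
SDI: $4,324.69 × 0.01 = $43.25
Legal plan premium: $13.04
Total deductions = $51.04 + $237.86 + $141.25 + $24.39 + $43.25 + $13.04 = $510.83
Net pay = $4,324.69 − $510.83 = $3,813.86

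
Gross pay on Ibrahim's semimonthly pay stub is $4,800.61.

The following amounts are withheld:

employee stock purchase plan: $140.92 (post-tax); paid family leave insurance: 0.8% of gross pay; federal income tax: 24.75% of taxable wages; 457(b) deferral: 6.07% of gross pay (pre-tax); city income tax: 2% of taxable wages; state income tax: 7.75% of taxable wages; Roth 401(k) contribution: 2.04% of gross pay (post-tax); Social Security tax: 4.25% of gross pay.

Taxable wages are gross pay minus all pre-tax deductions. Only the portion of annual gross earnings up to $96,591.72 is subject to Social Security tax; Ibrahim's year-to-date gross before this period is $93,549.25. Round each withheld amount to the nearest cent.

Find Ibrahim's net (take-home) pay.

$2,546.99

457(b) deferral: $4,800.61 × 0.0607 = $291.40
Taxable wages = $4,800.61 − $291.40 = $4,509.21
State income tax: $4,509.21 × 0.0775 = $349.46
City income tax: $4,509.21 × 0.02 = $90.18
Federal income tax: $4,509.21 × 0.2475 = $1,116.03
Social Security tax: only $96,591.72 − $93,549.25 = $3,042.47 of this check is subject → $3,042.47 × 0.0425 = $129.30
Paid family leave insurance: $4,800.61 × 0.008 = $38.40
Employee stock purchase plan: $140.92
Roth 401(k) contribution: $4,800.61 × 0.0204 = $97.93
Total deductions = $291.40 + $349.46 + $90.18 + $1,116.03 + $129.30 + $38.40 + $140.92 + $97.93 = $2,253.62
Net pay = $4,800.61 − $2,253.62 = $2,546.99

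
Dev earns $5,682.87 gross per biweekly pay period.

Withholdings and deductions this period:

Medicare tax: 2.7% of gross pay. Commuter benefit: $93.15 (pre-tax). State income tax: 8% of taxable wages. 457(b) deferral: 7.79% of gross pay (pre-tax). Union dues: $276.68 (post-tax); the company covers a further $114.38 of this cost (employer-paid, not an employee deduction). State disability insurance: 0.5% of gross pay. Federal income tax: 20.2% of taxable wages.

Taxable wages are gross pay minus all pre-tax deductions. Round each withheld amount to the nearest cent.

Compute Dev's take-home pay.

Commuter benefit: $93.15
457(b) deferral: $5,682.87 × 0.0779 = $442.70
Pre-tax total = $93.15 + $442.70 = $535.85
Taxable wages = $5,682.87 − $535.85 = $5,147.02
Federal income tax: $5,147.02 × 0.202 = $1,039.70
State income tax: $5,147.02 × 0.08 = $411.76
State disability insurance: $5,682.87 × 0.005 = $28.41
Medicare tax: $5,682.87 × 0.027 = $153.44
Union dues: $276.68
(Employer's $114.38 toward union dues is not withheld from the employee.)
Total deductions = $93.15 + $442.70 + $1,039.70 + $411.76 + $28.41 + $153.44 + $276.68 = $2,445.84
Net pay = $5,682.87 − $2,445.84 = $3,237.03

$3,237.03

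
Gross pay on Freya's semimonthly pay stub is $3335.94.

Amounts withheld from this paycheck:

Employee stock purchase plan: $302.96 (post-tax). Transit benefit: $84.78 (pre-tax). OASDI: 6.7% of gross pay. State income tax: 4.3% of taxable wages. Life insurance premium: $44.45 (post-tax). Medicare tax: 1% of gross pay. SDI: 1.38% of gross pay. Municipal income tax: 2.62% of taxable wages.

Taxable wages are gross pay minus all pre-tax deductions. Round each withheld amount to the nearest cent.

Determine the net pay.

Transit benefit: $84.78
Taxable wages = $3335.94 − $84.78 = $3251.16
State income tax: $3251.16 × 0.043 = $139.80
Municipal income tax: $3251.16 × 0.0262 = $85.18
OASDI: $3335.94 × 0.067 = $223.51
Medicare tax: $3335.94 × 0.01 = $33.36
SDI: $3335.94 × 0.0138 = $46.04
Life insurance premium: $44.45
Employee stock purchase plan: $302.96
Total deductions = $84.78 + $139.80 + $85.18 + $223.51 + $33.36 + $46.04 + $44.45 + $302.96 = $960.08
Net pay = $3335.94 − $960.08 = $2375.86

$2375.86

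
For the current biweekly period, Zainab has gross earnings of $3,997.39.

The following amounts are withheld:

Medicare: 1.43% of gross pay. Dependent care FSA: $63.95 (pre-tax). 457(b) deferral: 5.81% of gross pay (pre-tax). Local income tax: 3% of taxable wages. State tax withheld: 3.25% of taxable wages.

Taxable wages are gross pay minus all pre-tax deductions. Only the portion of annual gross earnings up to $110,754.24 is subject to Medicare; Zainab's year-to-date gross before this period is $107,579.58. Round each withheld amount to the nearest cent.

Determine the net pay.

$3,424.46

Dependent care FSA: $63.95
457(b) deferral: $3,997.39 × 0.0581 = $232.25
Pre-tax total = $63.95 + $232.25 = $296.20
Taxable wages = $3,997.39 − $296.20 = $3,701.19
Local income tax: $3,701.19 × 0.03 = $111.04
State tax withheld: $3,701.19 × 0.0325 = $120.29
Medicare: only $110,754.24 − $107,579.58 = $3,174.66 of this check is subject → $3,174.66 × 0.0143 = $45.40
Total deductions = $63.95 + $232.25 + $111.04 + $120.29 + $45.40 = $572.93
Net pay = $3,997.39 − $572.93 = $3,424.46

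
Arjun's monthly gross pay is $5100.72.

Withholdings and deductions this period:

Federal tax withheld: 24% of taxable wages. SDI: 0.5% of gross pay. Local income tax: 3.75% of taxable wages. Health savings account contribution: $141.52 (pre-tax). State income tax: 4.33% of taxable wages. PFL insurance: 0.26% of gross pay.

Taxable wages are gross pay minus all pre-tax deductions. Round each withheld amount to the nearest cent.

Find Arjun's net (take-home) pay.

Health savings account contribution: $141.52
Taxable wages = $5100.72 − $141.52 = $4959.20
State income tax: $4959.20 × 0.0433 = $214.73
Local income tax: $4959.20 × 0.0375 = $185.97
Federal tax withheld: $4959.20 × 0.24 = $1190.21
PFL insurance: $5100.72 × 0.0026 = $13.26
SDI: $5100.72 × 0.005 = $25.50
Total deductions = $141.52 + $214.73 + $185.97 + $1190.21 + $13.26 + $25.50 = $1771.19
Net pay = $5100.72 − $1771.19 = $3329.53

$3329.53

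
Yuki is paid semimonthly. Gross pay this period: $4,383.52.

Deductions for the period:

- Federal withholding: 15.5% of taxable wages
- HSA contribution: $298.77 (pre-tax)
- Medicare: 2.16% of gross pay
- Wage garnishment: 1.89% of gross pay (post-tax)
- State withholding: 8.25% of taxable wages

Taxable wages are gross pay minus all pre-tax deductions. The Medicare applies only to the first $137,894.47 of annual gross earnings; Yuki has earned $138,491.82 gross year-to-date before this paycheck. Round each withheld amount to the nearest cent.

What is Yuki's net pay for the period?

$3,031.77

HSA contribution: $298.77
Taxable wages = $4,383.52 − $298.77 = $4,084.75
State withholding: $4,084.75 × 0.0825 = $336.99
Federal withholding: $4,084.75 × 0.155 = $633.14
Medicare: annual cap $137,894.47 already reached (YTD $138,491.82), so $0.00
Wage garnishment: $4,383.52 × 0.0189 = $82.85
Total deductions = $298.77 + $336.99 + $633.14 + $0.00 + $82.85 = $1,351.75
Net pay = $4,383.52 − $1,351.75 = $3,031.77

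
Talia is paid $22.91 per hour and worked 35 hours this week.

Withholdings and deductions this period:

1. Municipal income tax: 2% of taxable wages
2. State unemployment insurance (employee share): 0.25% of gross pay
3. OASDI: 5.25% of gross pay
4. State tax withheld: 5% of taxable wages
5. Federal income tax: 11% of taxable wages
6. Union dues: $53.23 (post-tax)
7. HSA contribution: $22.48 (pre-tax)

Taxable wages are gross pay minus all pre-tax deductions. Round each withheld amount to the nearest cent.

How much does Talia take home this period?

$541.75

Gross pay: 35 × $22.91 = $801.85
HSA contribution: $22.48
Taxable wages = $801.85 − $22.48 = $779.37
Municipal income tax: $779.37 × 0.02 = $15.59
Federal income tax: $779.37 × 0.11 = $85.73
State tax withheld: $779.37 × 0.05 = $38.97
State unemployment insurance (employee share): $801.85 × 0.0025 = $2.00
OASDI: $801.85 × 0.0525 = $42.10
Union dues: $53.23
Total deductions = $22.48 + $15.59 + $85.73 + $38.97 + $2.00 + $42.10 + $53.23 = $260.10
Net pay = $801.85 − $260.10 = $541.75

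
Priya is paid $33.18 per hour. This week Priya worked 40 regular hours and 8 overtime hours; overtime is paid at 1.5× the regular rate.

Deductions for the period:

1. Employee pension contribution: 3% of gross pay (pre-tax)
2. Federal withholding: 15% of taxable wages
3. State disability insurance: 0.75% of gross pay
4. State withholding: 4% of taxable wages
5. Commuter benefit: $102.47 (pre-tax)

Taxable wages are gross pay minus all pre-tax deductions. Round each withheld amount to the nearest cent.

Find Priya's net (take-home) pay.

Regular pay: 40 × $33.18 = $1,327.20
Overtime pay: 8 × $33.18 × 1.5 = $398.16
Gross pay = $1,327.20 + $398.16 = $1,725.36
Employee pension contribution: $1,725.36 × 0.03 = $51.76
Commuter benefit: $102.47
Pre-tax total = $51.76 + $102.47 = $154.23
Taxable wages = $1,725.36 − $154.23 = $1,571.13
State withholding: $1,571.13 × 0.04 = $62.85
Federal withholding: $1,571.13 × 0.15 = $235.67
State disability insurance: $1,725.36 × 0.0075 = $12.94
Total deductions = $51.76 + $102.47 + $62.85 + $235.67 + $12.94 = $465.69
Net pay = $1,725.36 − $465.69 = $1,259.67

$1,259.67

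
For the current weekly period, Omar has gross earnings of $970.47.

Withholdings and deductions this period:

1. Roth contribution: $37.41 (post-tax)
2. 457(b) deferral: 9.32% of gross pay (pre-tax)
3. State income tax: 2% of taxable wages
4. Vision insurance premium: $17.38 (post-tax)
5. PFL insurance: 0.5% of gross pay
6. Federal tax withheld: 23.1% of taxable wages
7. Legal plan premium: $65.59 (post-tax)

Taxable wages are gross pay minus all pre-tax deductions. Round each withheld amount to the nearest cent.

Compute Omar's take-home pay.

457(b) deferral: $970.47 × 0.0932 = $90.45
Taxable wages = $970.47 − $90.45 = $880.02
Federal tax withheld: $880.02 × 0.231 = $203.28
State income tax: $880.02 × 0.02 = $17.60
PFL insurance: $970.47 × 0.005 = $4.85
Legal plan premium: $65.59
Vision insurance premium: $17.38
Roth contribution: $37.41
Total deductions = $90.45 + $203.28 + $17.60 + $4.85 + $65.59 + $17.38 + $37.41 = $436.56
Net pay = $970.47 − $436.56 = $533.91

$533.91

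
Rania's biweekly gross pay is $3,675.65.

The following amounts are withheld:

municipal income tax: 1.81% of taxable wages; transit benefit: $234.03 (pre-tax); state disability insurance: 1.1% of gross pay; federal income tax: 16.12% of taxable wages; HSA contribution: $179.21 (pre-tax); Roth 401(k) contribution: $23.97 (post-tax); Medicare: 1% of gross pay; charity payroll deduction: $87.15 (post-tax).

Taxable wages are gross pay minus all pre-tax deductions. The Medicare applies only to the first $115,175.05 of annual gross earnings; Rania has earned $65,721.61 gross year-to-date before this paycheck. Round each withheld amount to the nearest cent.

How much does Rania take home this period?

$2,489.15

Transit benefit: $234.03
HSA contribution: $179.21
Pre-tax total = $234.03 + $179.21 = $413.24
Taxable wages = $3,675.65 − $413.24 = $3,262.41
Federal income tax: $3,262.41 × 0.1612 = $525.90
Municipal income tax: $3,262.41 × 0.0181 = $59.05
Medicare: cap not yet reached, full $3,675.65 is subject → $3,675.65 × 0.01 = $36.76
State disability insurance: $3,675.65 × 0.011 = $40.43
Roth 401(k) contribution: $23.97
Charity payroll deduction: $87.15
Total deductions = $234.03 + $179.21 + $525.90 + $59.05 + $36.76 + $40.43 + $23.97 + $87.15 = $1,186.50
Net pay = $3,675.65 − $1,186.50 = $2,489.15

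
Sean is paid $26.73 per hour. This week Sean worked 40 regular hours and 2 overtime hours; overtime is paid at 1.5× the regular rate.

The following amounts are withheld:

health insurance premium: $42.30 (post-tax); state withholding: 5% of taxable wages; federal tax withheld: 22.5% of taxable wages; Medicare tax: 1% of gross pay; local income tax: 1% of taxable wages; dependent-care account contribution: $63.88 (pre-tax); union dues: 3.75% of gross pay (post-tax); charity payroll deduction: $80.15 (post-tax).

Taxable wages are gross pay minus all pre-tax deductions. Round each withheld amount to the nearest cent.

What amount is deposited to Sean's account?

$599.09

Regular pay: 40 × $26.73 = $1069.20
Overtime pay: 2 × $26.73 × 1.5 = $80.19
Gross pay = $1069.20 + $80.19 = $1149.39
Dependent-care account contribution: $63.88
Taxable wages = $1149.39 − $63.88 = $1085.51
Federal tax withheld: $1085.51 × 0.225 = $244.24
State withholding: $1085.51 × 0.05 = $54.28
Local income tax: $1085.51 × 0.01 = $10.86
Medicare tax: $1149.39 × 0.01 = $11.49
Union dues: $1149.39 × 0.0375 = $43.10
Charity payroll deduction: $80.15
Health insurance premium: $42.30
Total deductions = $63.88 + $244.24 + $54.28 + $10.86 + $11.49 + $43.10 + $80.15 + $42.30 = $550.30
Net pay = $1149.39 − $550.30 = $599.09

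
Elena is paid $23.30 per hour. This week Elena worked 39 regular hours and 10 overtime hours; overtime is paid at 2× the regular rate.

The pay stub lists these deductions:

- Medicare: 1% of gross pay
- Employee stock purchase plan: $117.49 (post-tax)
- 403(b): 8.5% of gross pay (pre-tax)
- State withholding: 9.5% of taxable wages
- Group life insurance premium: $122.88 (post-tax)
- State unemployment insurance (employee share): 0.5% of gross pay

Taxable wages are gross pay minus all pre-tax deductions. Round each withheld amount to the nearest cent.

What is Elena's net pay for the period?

$877.36

Regular pay: 39 × $23.30 = $908.70
Overtime pay: 10 × $23.30 × 2 = $466.00
Gross pay = $908.70 + $466.00 = $1,374.70
403(b): $1,374.70 × 0.085 = $116.85
Taxable wages = $1,374.70 − $116.85 = $1,257.85
State withholding: $1,257.85 × 0.095 = $119.50
Medicare: $1,374.70 × 0.01 = $13.75
State unemployment insurance (employee share): $1,374.70 × 0.005 = $6.87
Employee stock purchase plan: $117.49
Group life insurance premium: $122.88
Total deductions = $116.85 + $119.50 + $13.75 + $6.87 + $117.49 + $122.88 = $497.34
Net pay = $1,374.70 − $497.34 = $877.36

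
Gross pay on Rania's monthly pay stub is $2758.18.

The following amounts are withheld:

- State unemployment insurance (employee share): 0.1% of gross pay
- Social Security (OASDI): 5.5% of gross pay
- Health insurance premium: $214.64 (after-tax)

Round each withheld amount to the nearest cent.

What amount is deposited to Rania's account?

Social Security (OASDI): $2758.18 × 0.055 = $151.70
State unemployment insurance (employee share): $2758.18 × 0.001 = $2.76
Health insurance premium: $214.64
Total deductions = $151.70 + $2.76 + $214.64 = $369.10
Net pay = $2758.18 − $369.10 = $2389.08

$2389.08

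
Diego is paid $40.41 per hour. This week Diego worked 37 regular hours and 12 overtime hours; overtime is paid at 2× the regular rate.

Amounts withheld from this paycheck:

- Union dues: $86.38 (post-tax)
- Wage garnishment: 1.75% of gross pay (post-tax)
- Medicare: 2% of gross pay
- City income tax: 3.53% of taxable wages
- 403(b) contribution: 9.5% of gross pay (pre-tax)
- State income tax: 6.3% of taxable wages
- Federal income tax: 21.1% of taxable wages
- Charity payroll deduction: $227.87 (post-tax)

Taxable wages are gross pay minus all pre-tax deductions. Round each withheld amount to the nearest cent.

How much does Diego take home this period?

$1,134.14

Regular pay: 37 × $40.41 = $1,495.17
Overtime pay: 12 × $40.41 × 2 = $969.84
Gross pay = $1,495.17 + $969.84 = $2,465.01
403(b) contribution: $2,465.01 × 0.095 = $234.18
Taxable wages = $2,465.01 − $234.18 = $2,230.83
State income tax: $2,230.83 × 0.063 = $140.54
Federal income tax: $2,230.83 × 0.211 = $470.71
City income tax: $2,230.83 × 0.0353 = $78.75
Medicare: $2,465.01 × 0.02 = $49.30
Wage garnishment: $2,465.01 × 0.0175 = $43.14
Charity payroll deduction: $227.87
Union dues: $86.38
Total deductions = $234.18 + $140.54 + $470.71 + $78.75 + $49.30 + $43.14 + $227.87 + $86.38 = $1,330.87
Net pay = $2,465.01 − $1,330.87 = $1,134.14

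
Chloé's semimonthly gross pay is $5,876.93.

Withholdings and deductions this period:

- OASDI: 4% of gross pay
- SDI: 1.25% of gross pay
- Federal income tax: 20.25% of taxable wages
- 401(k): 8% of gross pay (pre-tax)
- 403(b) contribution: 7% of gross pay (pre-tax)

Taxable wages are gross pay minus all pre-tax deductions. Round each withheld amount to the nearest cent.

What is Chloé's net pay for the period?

403(b) contribution: $5,876.93 × 0.07 = $411.39
401(k): $5,876.93 × 0.08 = $470.15
Pre-tax total = $411.39 + $470.15 = $881.54
Taxable wages = $5,876.93 − $881.54 = $4,995.39
Federal income tax: $4,995.39 × 0.2025 = $1,011.57
SDI: $5,876.93 × 0.0125 = $73.46
OASDI: $5,876.93 × 0.04 = $235.08
Total deductions = $411.39 + $470.15 + $1,011.57 + $73.46 + $235.08 = $2,201.65
Net pay = $5,876.93 − $2,201.65 = $3,675.28

$3,675.28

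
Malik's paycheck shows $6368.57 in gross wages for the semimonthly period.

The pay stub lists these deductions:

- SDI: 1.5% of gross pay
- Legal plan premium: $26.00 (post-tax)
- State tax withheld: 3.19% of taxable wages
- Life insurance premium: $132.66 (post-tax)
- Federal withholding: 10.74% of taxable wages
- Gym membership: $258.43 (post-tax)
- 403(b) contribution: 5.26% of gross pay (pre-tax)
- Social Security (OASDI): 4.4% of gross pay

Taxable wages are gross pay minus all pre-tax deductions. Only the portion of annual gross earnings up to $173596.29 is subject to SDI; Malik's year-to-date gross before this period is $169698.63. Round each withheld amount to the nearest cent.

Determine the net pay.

403(b) contribution: $6368.57 × 0.0526 = $334.99
Taxable wages = $6368.57 − $334.99 = $6033.58
Federal withholding: $6033.58 × 0.1074 = $648.01
State tax withheld: $6033.58 × 0.0319 = $192.47
SDI: only $173596.29 − $169698.63 = $3897.66 of this check is subject → $3897.66 × 0.015 = $58.46
Social Security (OASDI): $6368.57 × 0.044 = $280.22
Life insurance premium: $132.66
Gym membership: $258.43
Legal plan premium: $26.00
Total deductions = $334.99 + $648.01 + $192.47 + $58.46 + $280.22 + $132.66 + $258.43 + $26.00 = $1931.24
Net pay = $6368.57 − $1931.24 = $4437.33

$4437.33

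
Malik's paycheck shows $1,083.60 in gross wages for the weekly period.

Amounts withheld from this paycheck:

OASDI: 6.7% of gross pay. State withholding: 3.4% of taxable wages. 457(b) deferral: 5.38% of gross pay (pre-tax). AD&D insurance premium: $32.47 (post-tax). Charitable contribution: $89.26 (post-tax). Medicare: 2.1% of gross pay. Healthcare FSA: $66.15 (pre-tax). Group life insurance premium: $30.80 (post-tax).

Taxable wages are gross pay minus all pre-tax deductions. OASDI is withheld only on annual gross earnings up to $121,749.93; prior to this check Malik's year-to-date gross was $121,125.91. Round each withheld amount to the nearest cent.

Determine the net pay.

457(b) deferral: $1,083.60 × 0.0538 = $58.30
Healthcare FSA: $66.15
Pre-tax total = $58.30 + $66.15 = $124.45
Taxable wages = $1,083.60 − $124.45 = $959.15
State withholding: $959.15 × 0.034 = $32.61
Medicare: $1,083.60 × 0.021 = $22.76
OASDI: only $121,749.93 − $121,125.91 = $624.02 of this check is subject → $624.02 × 0.067 = $41.81
AD&D insurance premium: $32.47
Group life insurance premium: $30.80
Charitable contribution: $89.26
Total deductions = $58.30 + $66.15 + $32.61 + $22.76 + $41.81 + $32.47 + $30.80 + $89.26 = $374.16
Net pay = $1,083.60 − $374.16 = $709.44

$709.44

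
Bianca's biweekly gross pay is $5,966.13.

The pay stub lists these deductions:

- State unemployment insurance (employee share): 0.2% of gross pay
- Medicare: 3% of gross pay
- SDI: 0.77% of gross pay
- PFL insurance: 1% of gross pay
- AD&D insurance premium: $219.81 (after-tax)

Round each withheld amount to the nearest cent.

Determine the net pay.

SDI: $5,966.13 × 0.0077 = $45.94
PFL insurance: $5,966.13 × 0.01 = $59.66
Medicare: $5,966.13 × 0.03 = $178.98
State unemployment insurance (employee share): $5,966.13 × 0.002 = $11.93
AD&D insurance premium: $219.81
Total deductions = $45.94 + $59.66 + $178.98 + $11.93 + $219.81 = $516.32
Net pay = $5,966.13 − $516.32 = $5,449.81

$5,449.81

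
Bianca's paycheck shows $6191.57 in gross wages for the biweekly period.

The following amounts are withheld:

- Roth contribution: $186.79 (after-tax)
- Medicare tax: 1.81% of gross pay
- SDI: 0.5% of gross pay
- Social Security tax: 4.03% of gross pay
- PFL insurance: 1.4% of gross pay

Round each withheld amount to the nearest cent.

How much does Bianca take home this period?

SDI: $6191.57 × 0.005 = $30.96
PFL insurance: $6191.57 × 0.014 = $86.68
Social Security tax: $6191.57 × 0.0403 = $249.52
Medicare tax: $6191.57 × 0.0181 = $112.07
Roth contribution: $186.79
Total deductions = $30.96 + $86.68 + $249.52 + $112.07 + $186.79 = $666.02
Net pay = $6191.57 − $666.02 = $5525.55

$5525.55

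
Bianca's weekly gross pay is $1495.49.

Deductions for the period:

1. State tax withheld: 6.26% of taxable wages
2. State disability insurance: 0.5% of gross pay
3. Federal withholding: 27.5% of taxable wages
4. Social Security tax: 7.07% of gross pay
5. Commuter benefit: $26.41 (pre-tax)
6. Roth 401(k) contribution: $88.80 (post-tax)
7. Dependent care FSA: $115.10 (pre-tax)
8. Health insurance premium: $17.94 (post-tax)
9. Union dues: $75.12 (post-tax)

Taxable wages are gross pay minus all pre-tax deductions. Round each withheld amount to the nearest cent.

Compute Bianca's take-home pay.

Dependent care FSA: $115.10
Commuter benefit: $26.41
Pre-tax total = $115.10 + $26.41 = $141.51
Taxable wages = $1495.49 − $141.51 = $1353.98
Federal withholding: $1353.98 × 0.275 = $372.34
State tax withheld: $1353.98 × 0.0626 = $84.76
Social Security tax: $1495.49 × 0.0707 = $105.73
State disability insurance: $1495.49 × 0.005 = $7.48
Roth 401(k) contribution: $88.80
Union dues: $75.12
Health insurance premium: $17.94
Total deductions = $115.10 + $26.41 + $372.34 + $84.76 + $105.73 + $7.48 + $88.80 + $75.12 + $17.94 = $893.68
Net pay = $1495.49 − $893.68 = $601.81

$601.81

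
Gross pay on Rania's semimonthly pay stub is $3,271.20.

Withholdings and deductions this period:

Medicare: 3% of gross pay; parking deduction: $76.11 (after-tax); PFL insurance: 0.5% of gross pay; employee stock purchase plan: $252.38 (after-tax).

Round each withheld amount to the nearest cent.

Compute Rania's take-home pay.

PFL insurance: $3,271.20 × 0.005 = $16.36
Medicare: $3,271.20 × 0.03 = $98.14
Parking deduction: $76.11
Employee stock purchase plan: $252.38
Total deductions = $16.36 + $98.14 + $76.11 + $252.38 = $442.99
Net pay = $3,271.20 − $442.99 = $2,828.21

$2,828.21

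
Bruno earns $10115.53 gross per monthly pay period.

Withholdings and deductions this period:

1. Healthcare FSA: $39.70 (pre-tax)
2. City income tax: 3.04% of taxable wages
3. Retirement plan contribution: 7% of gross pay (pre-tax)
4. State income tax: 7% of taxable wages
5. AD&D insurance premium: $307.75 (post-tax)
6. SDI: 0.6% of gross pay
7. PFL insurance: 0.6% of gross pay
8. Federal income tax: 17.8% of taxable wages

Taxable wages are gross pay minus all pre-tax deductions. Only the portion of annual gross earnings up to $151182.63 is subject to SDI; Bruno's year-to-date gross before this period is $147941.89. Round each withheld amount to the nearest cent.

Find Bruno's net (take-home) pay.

$6371.88

Healthcare FSA: $39.70
Retirement plan contribution: $10115.53 × 0.07 = $708.09
Pre-tax total = $39.70 + $708.09 = $747.79
Taxable wages = $10115.53 − $747.79 = $9367.74
Federal income tax: $9367.74 × 0.178 = $1667.46
City income tax: $9367.74 × 0.0304 = $284.78
State income tax: $9367.74 × 0.07 = $655.74
SDI: only $151182.63 − $147941.89 = $3240.74 of this check is subject → $3240.74 × 0.006 = $19.44
PFL insurance: $10115.53 × 0.006 = $60.69
AD&D insurance premium: $307.75
Total deductions = $39.70 + $708.09 + $1667.46 + $284.78 + $655.74 + $19.44 + $60.69 + $307.75 = $3743.65
Net pay = $10115.53 − $3743.65 = $6371.88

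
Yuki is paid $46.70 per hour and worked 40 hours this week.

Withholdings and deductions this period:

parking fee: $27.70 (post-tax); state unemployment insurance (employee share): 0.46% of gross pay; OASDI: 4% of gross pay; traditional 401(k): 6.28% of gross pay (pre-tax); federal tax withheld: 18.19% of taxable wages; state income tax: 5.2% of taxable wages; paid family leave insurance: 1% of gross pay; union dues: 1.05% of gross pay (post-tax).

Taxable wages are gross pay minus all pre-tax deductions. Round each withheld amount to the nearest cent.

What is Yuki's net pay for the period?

$1,191.90

Gross pay: 40 × $46.70 = $1,868.00
Traditional 401(k): $1,868.00 × 0.0628 = $117.31
Taxable wages = $1,868.00 − $117.31 = $1,750.69
State income tax: $1,750.69 × 0.052 = $91.04
Federal tax withheld: $1,750.69 × 0.1819 = $318.45
OASDI: $1,868.00 × 0.04 = $74.72
Paid family leave insurance: $1,868.00 × 0.01 = $18.68
State unemployment insurance (employee share): $1,868.00 × 0.0046 = $8.59
Union dues: $1,868.00 × 0.0105 = $19.61
Parking fee: $27.70
Total deductions = $117.31 + $91.04 + $318.45 + $74.72 + $18.68 + $8.59 + $19.61 + $27.70 = $676.10
Net pay = $1,868.00 − $676.10 = $1,191.90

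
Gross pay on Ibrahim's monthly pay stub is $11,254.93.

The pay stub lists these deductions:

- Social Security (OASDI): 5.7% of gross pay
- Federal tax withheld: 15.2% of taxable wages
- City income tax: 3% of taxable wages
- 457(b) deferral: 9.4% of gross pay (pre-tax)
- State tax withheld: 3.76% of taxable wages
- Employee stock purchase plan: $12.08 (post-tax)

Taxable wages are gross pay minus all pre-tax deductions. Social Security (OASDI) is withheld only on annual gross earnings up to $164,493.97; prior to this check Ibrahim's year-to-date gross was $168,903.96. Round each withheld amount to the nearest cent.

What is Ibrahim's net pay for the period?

457(b) deferral: $11,254.93 × 0.094 = $1,057.96
Taxable wages = $11,254.93 − $1,057.96 = $10,196.97
City income tax: $10,196.97 × 0.03 = $305.91
Federal tax withheld: $10,196.97 × 0.152 = $1,549.94
State tax withheld: $10,196.97 × 0.0376 = $383.41
Social Security (OASDI): annual cap $164,493.97 already reached (YTD $168,903.96), so $0.00
Employee stock purchase plan: $12.08
Total deductions = $1,057.96 + $305.91 + $1,549.94 + $383.41 + $0.00 + $12.08 = $3,309.30
Net pay = $11,254.93 − $3,309.30 = $7,945.63

$7,945.63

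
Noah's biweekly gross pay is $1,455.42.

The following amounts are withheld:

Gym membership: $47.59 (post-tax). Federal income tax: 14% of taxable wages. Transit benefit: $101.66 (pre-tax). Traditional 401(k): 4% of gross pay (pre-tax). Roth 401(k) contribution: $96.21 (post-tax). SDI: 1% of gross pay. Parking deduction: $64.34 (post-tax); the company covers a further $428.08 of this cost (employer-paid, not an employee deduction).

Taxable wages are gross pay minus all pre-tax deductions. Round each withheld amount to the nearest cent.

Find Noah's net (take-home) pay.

Transit benefit: $101.66
Traditional 401(k): $1,455.42 × 0.04 = $58.22
Pre-tax total = $101.66 + $58.22 = $159.88
Taxable wages = $1,455.42 − $159.88 = $1,295.54
Federal income tax: $1,295.54 × 0.14 = $181.38
SDI: $1,455.42 × 0.01 = $14.55
Gym membership: $47.59
Roth 401(k) contribution: $96.21
Parking deduction: $64.34
(Employer's $428.08 toward parking deduction is not withheld from the employee.)
Total deductions = $101.66 + $58.22 + $181.38 + $14.55 + $47.59 + $96.21 + $64.34 = $563.95
Net pay = $1,455.42 − $563.95 = $891.47

$891.47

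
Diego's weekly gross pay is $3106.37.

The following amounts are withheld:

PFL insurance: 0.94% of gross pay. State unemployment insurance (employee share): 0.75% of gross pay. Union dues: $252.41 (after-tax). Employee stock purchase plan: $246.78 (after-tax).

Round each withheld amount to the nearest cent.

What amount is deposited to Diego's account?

PFL insurance: $3106.37 × 0.0094 = $29.20
State unemployment insurance (employee share): $3106.37 × 0.0075 = $23.30
Employee stock purchase plan: $246.78
Union dues: $252.41
Total deductions = $29.20 + $23.30 + $246.78 + $252.41 = $551.69
Net pay = $3106.37 − $551.69 = $2554.68

$2554.68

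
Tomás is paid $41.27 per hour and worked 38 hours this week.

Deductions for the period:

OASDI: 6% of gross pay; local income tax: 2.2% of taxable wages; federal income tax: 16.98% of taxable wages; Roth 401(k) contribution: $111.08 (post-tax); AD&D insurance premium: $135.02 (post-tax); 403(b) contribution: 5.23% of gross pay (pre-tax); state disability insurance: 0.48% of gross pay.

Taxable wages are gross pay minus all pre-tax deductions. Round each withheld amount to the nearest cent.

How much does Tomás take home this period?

Gross pay: 38 × $41.27 = $1,568.26
403(b) contribution: $1,568.26 × 0.0523 = $82.02
Taxable wages = $1,568.26 − $82.02 = $1,486.24
Federal income tax: $1,486.24 × 0.1698 = $252.36
Local income tax: $1,486.24 × 0.022 = $32.70
State disability insurance: $1,568.26 × 0.0048 = $7.53
OASDI: $1,568.26 × 0.06 = $94.10
AD&D insurance premium: $135.02
Roth 401(k) contribution: $111.08
Total deductions = $82.02 + $252.36 + $32.70 + $7.53 + $94.10 + $135.02 + $111.08 = $714.81
Net pay = $1,568.26 − $714.81 = $853.45

$853.45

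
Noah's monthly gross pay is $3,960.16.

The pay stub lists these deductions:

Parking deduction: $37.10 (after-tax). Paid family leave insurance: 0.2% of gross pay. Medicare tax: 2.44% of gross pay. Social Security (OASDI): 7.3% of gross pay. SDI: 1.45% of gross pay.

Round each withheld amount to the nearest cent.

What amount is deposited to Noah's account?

SDI: $3,960.16 × 0.0145 = $57.42
Social Security (OASDI): $3,960.16 × 0.073 = $289.09
Paid family leave insurance: $3,960.16 × 0.002 = $7.92
Medicare tax: $3,960.16 × 0.0244 = $96.63
Parking deduction: $37.10
Total deductions = $57.42 + $289.09 + $7.92 + $96.63 + $37.10 = $488.16
Net pay = $3,960.16 − $488.16 = $3,472.00

$3,472.00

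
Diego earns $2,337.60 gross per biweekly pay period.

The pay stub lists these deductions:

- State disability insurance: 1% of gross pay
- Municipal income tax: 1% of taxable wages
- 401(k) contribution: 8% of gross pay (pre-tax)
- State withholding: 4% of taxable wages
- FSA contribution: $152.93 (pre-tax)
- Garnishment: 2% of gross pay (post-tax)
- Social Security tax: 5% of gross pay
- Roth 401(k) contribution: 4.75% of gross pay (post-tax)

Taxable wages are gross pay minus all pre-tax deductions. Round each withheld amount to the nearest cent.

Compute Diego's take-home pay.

$1,599.72

401(k) contribution: $2,337.60 × 0.08 = $187.01
FSA contribution: $152.93
Pre-tax total = $187.01 + $152.93 = $339.94
Taxable wages = $2,337.60 − $339.94 = $1,997.66
Municipal income tax: $1,997.66 × 0.01 = $19.98
State withholding: $1,997.66 × 0.04 = $79.91
Social Security tax: $2,337.60 × 0.05 = $116.88
State disability insurance: $2,337.60 × 0.01 = $23.38
Garnishment: $2,337.60 × 0.02 = $46.75
Roth 401(k) contribution: $2,337.60 × 0.0475 = $111.04
Total deductions = $187.01 + $152.93 + $19.98 + $79.91 + $116.88 + $23.38 + $46.75 + $111.04 = $737.88
Net pay = $2,337.60 − $737.88 = $1,599.72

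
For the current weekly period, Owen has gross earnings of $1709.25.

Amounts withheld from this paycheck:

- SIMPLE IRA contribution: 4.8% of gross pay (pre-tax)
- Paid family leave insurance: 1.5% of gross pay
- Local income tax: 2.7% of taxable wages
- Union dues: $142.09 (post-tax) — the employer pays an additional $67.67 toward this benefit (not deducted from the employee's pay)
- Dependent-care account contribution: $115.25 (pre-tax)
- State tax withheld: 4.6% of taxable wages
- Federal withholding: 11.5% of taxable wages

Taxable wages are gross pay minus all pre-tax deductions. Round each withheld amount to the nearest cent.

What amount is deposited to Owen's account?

SIMPLE IRA contribution: $1709.25 × 0.048 = $82.04
Dependent-care account contribution: $115.25
Pre-tax total = $82.04 + $115.25 = $197.29
Taxable wages = $1709.25 − $197.29 = $1511.96
Federal withholding: $1511.96 × 0.115 = $173.88
Local income tax: $1511.96 × 0.027 = $40.82
State tax withheld: $1511.96 × 0.046 = $69.55
Paid family leave insurance: $1709.25 × 0.015 = $25.64
Union dues: $142.09
(Employer's $67.67 toward union dues is not withheld from the employee.)
Total deductions = $82.04 + $115.25 + $173.88 + $40.82 + $69.55 + $25.64 + $142.09 = $649.27
Net pay = $1709.25 − $649.27 = $1059.98

$1059.98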